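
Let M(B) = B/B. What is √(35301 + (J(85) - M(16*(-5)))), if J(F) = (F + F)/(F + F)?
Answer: 41*√21 ≈ 187.89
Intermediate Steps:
J(F) = 1 (J(F) = (2*F)/((2*F)) = (2*F)*(1/(2*F)) = 1)
M(B) = 1
√(35301 + (J(85) - M(16*(-5)))) = √(35301 + (1 - 1*1)) = √(35301 + (1 - 1)) = √(35301 + 0) = √35301 = 41*√21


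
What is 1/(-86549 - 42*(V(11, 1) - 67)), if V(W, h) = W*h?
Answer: -1/84197 ≈ -1.1877e-5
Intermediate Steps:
1/(-86549 - 42*(V(11, 1) - 67)) = 1/(-86549 - 42*(11*1 - 67)) = 1/(-86549 - 42*(11 - 67)) = 1/(-86549 - 42*(-56)) = 1/(-86549 + 2352) = 1/(-84197) = -1/84197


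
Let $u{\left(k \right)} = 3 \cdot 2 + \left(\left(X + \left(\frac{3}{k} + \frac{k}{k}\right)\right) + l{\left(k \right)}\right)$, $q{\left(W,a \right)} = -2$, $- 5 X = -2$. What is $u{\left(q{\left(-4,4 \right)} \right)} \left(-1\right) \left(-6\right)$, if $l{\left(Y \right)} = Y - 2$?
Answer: $\frac{57}{5} \approx 11.4$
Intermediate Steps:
$X = \frac{2}{5}$ ($X = \left(- \frac{1}{5}\right) \left(-2\right) = \frac{2}{5} \approx 0.4$)
$l{\left(Y \right)} = -2 + Y$
$u{\left(k \right)} = \frac{27}{5} + k + \frac{3}{k}$ ($u{\left(k \right)} = 3 \cdot 2 + \left(\left(\frac{2}{5} + \left(\frac{3}{k} + \frac{k}{k}\right)\right) + \left(-2 + k\right)\right) = 6 + \left(\left(\frac{2}{5} + \left(\frac{3}{k} + 1\right)\right) + \left(-2 + k\right)\right) = 6 + \left(\left(\frac{2}{5} + \left(1 + \frac{3}{k}\right)\right) + \left(-2 + k\right)\right) = 6 + \left(\left(\frac{7}{5} + \frac{3}{k}\right) + \left(-2 + k\right)\right) = 6 + \left(- \frac{3}{5} + k + \frac{3}{k}\right) = \frac{27}{5} + k + \frac{3}{k}$)
$u{\left(q{\left(-4,4 \right)} \right)} \left(-1\right) \left(-6\right) = \left(\frac{27}{5} - 2 + \frac{3}{-2}\right) \left(-1\right) \left(-6\right) = \left(\frac{27}{5} - 2 + 3 \left(- \frac{1}{2}\right)\right) \left(-1\right) \left(-6\right) = \left(\frac{27}{5} - 2 - \frac{3}{2}\right) \left(-1\right) \left(-6\right) = \frac{19}{10} \left(-1\right) \left(-6\right) = \left(- \frac{19}{10}\right) \left(-6\right) = \frac{57}{5}$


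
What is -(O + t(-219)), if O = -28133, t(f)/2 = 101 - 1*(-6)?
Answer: 27919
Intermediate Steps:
t(f) = 214 (t(f) = 2*(101 - 1*(-6)) = 2*(101 + 6) = 2*107 = 214)
-(O + t(-219)) = -(-28133 + 214) = -1*(-27919) = 27919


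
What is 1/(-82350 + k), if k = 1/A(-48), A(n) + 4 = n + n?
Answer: -100/8235001 ≈ -1.2143e-5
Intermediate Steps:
A(n) = -4 + 2*n (A(n) = -4 + (n + n) = -4 + 2*n)
k = -1/100 (k = 1/(-4 + 2*(-48)) = 1/(-4 - 96) = 1/(-100) = -1/100 ≈ -0.010000)
1/(-82350 + k) = 1/(-82350 - 1/100) = 1/(-8235001/100) = -100/8235001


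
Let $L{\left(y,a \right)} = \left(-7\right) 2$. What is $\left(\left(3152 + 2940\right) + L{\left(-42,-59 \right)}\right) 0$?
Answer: $0$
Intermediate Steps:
$L{\left(y,a \right)} = -14$
$\left(\left(3152 + 2940\right) + L{\left(-42,-59 \right)}\right) 0 = \left(\left(3152 + 2940\right) - 14\right) 0 = \left(6092 - 14\right) 0 = 6078 \cdot 0 = 0$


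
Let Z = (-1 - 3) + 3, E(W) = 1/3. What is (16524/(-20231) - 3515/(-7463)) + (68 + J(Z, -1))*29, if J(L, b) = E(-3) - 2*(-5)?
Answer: 1028799019754/452951859 ≈ 2271.3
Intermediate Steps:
E(W) = ⅓
Z = -1 (Z = -4 + 3 = -1)
J(L, b) = 31/3 (J(L, b) = ⅓ - 2*(-5) = ⅓ + 10 = 31/3)
(16524/(-20231) - 3515/(-7463)) + (68 + J(Z, -1))*29 = (16524/(-20231) - 3515/(-7463)) + (68 + 31/3)*29 = (16524*(-1/20231) - 3515*(-1/7463)) + (235/3)*29 = (-16524/20231 + 3515/7463) + 6815/3 = -52206647/150983953 + 6815/3 = 1028799019754/452951859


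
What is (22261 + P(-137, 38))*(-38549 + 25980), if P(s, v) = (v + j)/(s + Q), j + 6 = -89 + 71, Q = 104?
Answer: -9233174831/33 ≈ -2.7979e+8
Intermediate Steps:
j = -24 (j = -6 + (-89 + 71) = -6 - 18 = -24)
P(s, v) = (-24 + v)/(104 + s) (P(s, v) = (v - 24)/(s + 104) = (-24 + v)/(104 + s))
(22261 + P(-137, 38))*(-38549 + 25980) = (22261 + (-24 + 38)/(104 - 137))*(-38549 + 25980) = (22261 + 14/(-33))*(-12569) = (22261 - 1/33*14)*(-12569) = (22261 - 14/33)*(-12569) = (734599/33)*(-12569) = -9233174831/33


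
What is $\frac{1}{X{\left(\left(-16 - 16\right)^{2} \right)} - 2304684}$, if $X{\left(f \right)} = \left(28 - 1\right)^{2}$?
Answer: $- \frac{1}{2303955} \approx -4.3404 \cdot 10^{-7}$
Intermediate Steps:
$X{\left(f \right)} = 729$ ($X{\left(f \right)} = 27^{2} = 729$)
$\frac{1}{X{\left(\left(-16 - 16\right)^{2} \right)} - 2304684} = \frac{1}{729 - 2304684} = \frac{1}{-2303955} = - \frac{1}{2303955}$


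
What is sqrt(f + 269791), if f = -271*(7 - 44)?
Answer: sqrt(279818) ≈ 528.98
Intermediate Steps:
f = 10027 (f = -271*(-37) = 10027)
sqrt(f + 269791) = sqrt(10027 + 269791) = sqrt(279818)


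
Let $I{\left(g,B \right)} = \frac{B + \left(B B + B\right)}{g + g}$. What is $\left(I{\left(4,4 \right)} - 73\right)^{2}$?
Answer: $4900$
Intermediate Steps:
$I{\left(g,B \right)} = \frac{B^{2} + 2 B}{2 g}$ ($I{\left(g,B \right)} = \frac{B + \left(B^{2} + B\right)}{2 g} = \left(B + \left(B + B^{2}\right)\right) \frac{1}{2 g} = \left(B^{2} + 2 B\right) \frac{1}{2 g} = \frac{B^{2} + 2 B}{2 g}$)
$\left(I{\left(4,4 \right)} - 73\right)^{2} = \left(\frac{1}{2} \cdot 4 \cdot \frac{1}{4} \left(2 + 4\right) - 73\right)^{2} = \left(\frac{1}{2} \cdot 4 \cdot \frac{1}{4} \cdot 6 - 73\right)^{2} = \left(3 - 73\right)^{2} = \left(-70\right)^{2} = 4900$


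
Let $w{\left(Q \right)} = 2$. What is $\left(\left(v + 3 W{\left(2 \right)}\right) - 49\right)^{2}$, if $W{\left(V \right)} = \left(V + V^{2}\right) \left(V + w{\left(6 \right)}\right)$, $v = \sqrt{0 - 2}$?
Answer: $\left(23 + i \sqrt{2}\right)^{2} \approx 527.0 + 65.054 i$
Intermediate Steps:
$v = i \sqrt{2}$ ($v = \sqrt{-2} = i \sqrt{2} \approx 1.4142 i$)
$W{\left(V \right)} = \left(2 + V\right) \left(V + V^{2}\right)$ ($W{\left(V \right)} = \left(V + V^{2}\right) \left(V + 2\right) = \left(V + V^{2}\right) \left(2 + V\right) = \left(2 + V\right) \left(V + V^{2}\right)$)
$\left(\left(v + 3 W{\left(2 \right)}\right) - 49\right)^{2} = \left(\left(i \sqrt{2} + 3 \cdot 2 \left(2 + 2^{2} + 3 \cdot 2\right)\right) - 49\right)^{2} = \left(\left(i \sqrt{2} + 3 \cdot 2 \left(2 + 4 + 6\right)\right) - 49\right)^{2} = \left(\left(i \sqrt{2} + 3 \cdot 2 \cdot 12\right) - 49\right)^{2} = \left(\left(i \sqrt{2} + 3 \cdot 24\right) - 49\right)^{2} = \left(\left(i \sqrt{2} + 72\right) - 49\right)^{2} = \left(\left(72 + i \sqrt{2}\right) - 49\right)^{2} = \left(23 + i \sqrt{2}\right)^{2}$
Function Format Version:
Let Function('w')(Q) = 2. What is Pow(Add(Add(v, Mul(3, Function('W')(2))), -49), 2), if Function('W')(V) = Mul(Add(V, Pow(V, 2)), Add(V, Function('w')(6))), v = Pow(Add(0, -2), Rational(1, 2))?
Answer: Pow(Add(23, Mul(I, Pow(2, Rational(1, 2)))), 2) ≈ Add(527.00, Mul(65.054, I))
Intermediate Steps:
v = Mul(I, Pow(2, Rational(1, 2))) (v = Pow(-2, Rational(1, 2)) = Mul(I, Pow(2, Rational(1, 2))) ≈ Mul(1.4142, I))
Function('W')(V) = Mul(Add(2, V), Add(V, Pow(V, 2))) (Function('W')(V) = Mul(Add(V, Pow(V, 2)), Add(V, 2)) = Mul(Add(V, Pow(V, 2)), Add(2, V)) = Mul(Add(2, V), Add(V, Pow(V, 2))))
Pow(Add(Add(v, Mul(3, Function('W')(2))), -49), 2) = Pow(Add(Add(Mul(I, Pow(2, Rational(1, 2))), Mul(3, Mul(2, Add(2, Pow(2, 2), Mul(3, 2))))), -49), 2) = Pow(Add(Add(Mul(I, Pow(2, Rational(1, 2))), Mul(3, Mul(2, Add(2, 4, 6)))), -49), 2) = Pow(Add(Add(Mul(I, Pow(2, Rational(1, 2))), Mul(3, Mul(2, 12))), -49), 2) = Pow(Add(Add(Mul(I, Pow(2, Rational(1, 2))), Mul(3, 24)), -49), 2) = Pow(Add(Add(Mul(I, Pow(2, Rational(1, 2))), 72), -49), 2) = Pow(Add(Add(72, Mul(I, Pow(2, Rational(1, 2)))), -49), 2) = Pow(Add(23, Mul(I, Pow(2, Rational(1, 2)))), 2)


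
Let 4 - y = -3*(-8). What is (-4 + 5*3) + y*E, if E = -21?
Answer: 431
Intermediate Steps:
y = -20 (y = 4 - (-3)*(-8) = 4 - 1*24 = 4 - 24 = -20)
(-4 + 5*3) + y*E = (-4 + 5*3) - 20*(-21) = (-4 + 15) + 420 = 11 + 420 = 431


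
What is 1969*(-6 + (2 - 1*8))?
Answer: -23628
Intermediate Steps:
1969*(-6 + (2 - 1*8)) = 1969*(-6 + (2 - 8)) = 1969*(-6 - 6) = 1969*(-12) = -23628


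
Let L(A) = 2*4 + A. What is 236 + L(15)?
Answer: 259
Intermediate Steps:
L(A) = 8 + A
236 + L(15) = 236 + (8 + 15) = 236 + 23 = 259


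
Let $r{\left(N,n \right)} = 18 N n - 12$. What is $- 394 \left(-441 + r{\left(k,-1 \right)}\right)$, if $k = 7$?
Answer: $228126$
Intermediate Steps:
$r{\left(N,n \right)} = -12 + 18 N n$ ($r{\left(N,n \right)} = 18 N n - 12 = -12 + 18 N n$)
$- 394 \left(-441 + r{\left(k,-1 \right)}\right) = - 394 \left(-441 + \left(-12 + 18 \cdot 7 \left(-1\right)\right)\right) = - 394 \left(-441 - 138\right) = \left(-394\right) \left(-579\right) = 228126$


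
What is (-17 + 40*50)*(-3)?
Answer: -5949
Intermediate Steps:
(-17 + 40*50)*(-3) = (-17 + 2000)*(-3) = 1983*(-3) = -5949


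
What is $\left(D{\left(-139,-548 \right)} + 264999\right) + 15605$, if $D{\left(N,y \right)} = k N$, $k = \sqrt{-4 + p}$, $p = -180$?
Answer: $280604 - 278 i \sqrt{46} \approx 2.806 \cdot 10^{5} - 1885.5 i$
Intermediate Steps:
$k = 2 i \sqrt{46}$ ($k = \sqrt{-4 - 180} = \sqrt{-184} = 2 i \sqrt{46} \approx 13.565 i$)
$D{\left(N,y \right)} = 2 i N \sqrt{46}$ ($D{\left(N,y \right)} = 2 i \sqrt{46} N = 2 i N \sqrt{46}$)
$\left(D{\left(-139,-548 \right)} + 264999\right) + 15605 = \left(2 i \left(-139\right) \sqrt{46} + 264999\right) + 15605 = \left(- 278 i \sqrt{46} + 264999\right) + 15605 = \left(264999 - 278 i \sqrt{46}\right) + 15605 = 280604 - 278 i \sqrt{46}$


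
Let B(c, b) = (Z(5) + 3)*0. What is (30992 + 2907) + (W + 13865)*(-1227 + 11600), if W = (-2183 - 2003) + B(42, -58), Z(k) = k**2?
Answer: 100434166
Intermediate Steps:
B(c, b) = 0 (B(c, b) = (5**2 + 3)*0 = (25 + 3)*0 = 28*0 = 0)
W = -4186 (W = (-2183 - 2003) + 0 = -4186 + 0 = -4186)
(30992 + 2907) + (W + 13865)*(-1227 + 11600) = (30992 + 2907) + (-4186 + 13865)*(-1227 + 11600) = 33899 + 9679*10373 = 33899 + 100400267 = 100434166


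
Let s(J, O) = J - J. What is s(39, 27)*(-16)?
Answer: 0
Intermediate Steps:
s(J, O) = 0
s(39, 27)*(-16) = 0*(-16) = 0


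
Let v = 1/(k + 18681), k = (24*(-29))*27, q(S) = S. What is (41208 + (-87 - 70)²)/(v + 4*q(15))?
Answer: 7310127/6659 ≈ 1097.8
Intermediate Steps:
k = -18792 (k = -696*27 = -18792)
v = -1/111 (v = 1/(-18792 + 18681) = 1/(-111) = -1/111 ≈ -0.0090090)
(41208 + (-87 - 70)²)/(v + 4*q(15)) = (41208 + (-87 - 70)²)/(-1/111 + 4*15) = (41208 + (-157)²)/(-1/111 + 60) = (41208 + 24649)/(6659/111) = 65857*(111/6659) = 7310127/6659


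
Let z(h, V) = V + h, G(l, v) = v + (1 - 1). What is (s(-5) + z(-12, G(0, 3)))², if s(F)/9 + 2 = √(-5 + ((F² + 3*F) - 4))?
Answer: 324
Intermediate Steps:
G(l, v) = v (G(l, v) = v + 0 = v)
s(F) = -18 + 9*√(-9 + F² + 3*F) (s(F) = -18 + 9*√(-5 + ((F² + 3*F) - 4)) = -18 + 9*√(-5 + (-4 + F² + 3*F)) = -18 + 9*√(-9 + F² + 3*F))
(s(-5) + z(-12, G(0, 3)))² = ((-18 + 9*√(-9 + (-5)² + 3*(-5))) + (3 - 12))² = ((-18 + 9*√(-9 + 25 - 15)) - 9)² = ((-18 + 9*√1) - 9)² = ((-18 + 9*1) - 9)² = ((-18 + 9) - 9)² = (-9 - 9)² = (-18)² = 324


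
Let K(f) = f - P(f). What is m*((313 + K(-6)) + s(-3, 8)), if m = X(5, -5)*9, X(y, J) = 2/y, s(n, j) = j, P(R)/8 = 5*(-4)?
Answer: 1710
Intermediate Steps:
P(R) = -160 (P(R) = 8*(5*(-4)) = 8*(-20) = -160)
K(f) = 160 + f (K(f) = f - 1*(-160) = f + 160 = 160 + f)
m = 18/5 (m = (2/5)*9 = (2*(⅕))*9 = (⅖)*9 = 18/5 ≈ 3.6000)
m*((313 + K(-6)) + s(-3, 8)) = 18*((313 + (160 - 6)) + 8)/5 = 18*((313 + 154) + 8)/5 = 18*(467 + 8)/5 = (18/5)*475 = 1710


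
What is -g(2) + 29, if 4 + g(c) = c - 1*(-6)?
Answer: 25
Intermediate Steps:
g(c) = 2 + c (g(c) = -4 + (c - 1*(-6)) = -4 + (c + 6) = -4 + (6 + c) = 2 + c)
-g(2) + 29 = -(2 + 2) + 29 = -1*4 + 29 = -4 + 29 = 25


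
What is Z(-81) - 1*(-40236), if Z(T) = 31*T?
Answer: 37725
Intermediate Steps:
Z(-81) - 1*(-40236) = 31*(-81) - 1*(-40236) = -2511 + 40236 = 37725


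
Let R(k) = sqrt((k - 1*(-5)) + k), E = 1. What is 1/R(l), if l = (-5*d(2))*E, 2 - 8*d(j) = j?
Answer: sqrt(5)/5 ≈ 0.44721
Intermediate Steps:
d(j) = 1/4 - j/8
l = 0 (l = -5*(1/4 - 1/8*2)*1 = -5*(1/4 - 1/4)*1 = -5*0*1 = 0*1 = 0)
R(k) = sqrt(5 + 2*k) (R(k) = sqrt((k + 5) + k) = sqrt((5 + k) + k) = sqrt(5 + 2*k))
1/R(l) = 1/(sqrt(5 + 2*0)) = 1/(sqrt(5 + 0)) = 1/(sqrt(5)) = sqrt(5)/5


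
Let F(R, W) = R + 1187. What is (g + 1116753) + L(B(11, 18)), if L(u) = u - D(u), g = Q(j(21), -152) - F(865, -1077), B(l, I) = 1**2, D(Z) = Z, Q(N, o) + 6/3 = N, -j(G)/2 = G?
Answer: 1114657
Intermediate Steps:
F(R, W) = 1187 + R
j(G) = -2*G
Q(N, o) = -2 + N
B(l, I) = 1
g = -2096 (g = (-2 - 2*21) - (1187 + 865) = (-2 - 42) - 1*2052 = -44 - 2052 = -2096)
L(u) = 0 (L(u) = u - u = 0)
(g + 1116753) + L(B(11, 18)) = (-2096 + 1116753) + 0 = 1114657 + 0 = 1114657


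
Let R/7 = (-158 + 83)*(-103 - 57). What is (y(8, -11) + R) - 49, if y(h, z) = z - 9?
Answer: 83931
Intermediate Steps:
y(h, z) = -9 + z
R = 84000 (R = 7*((-158 + 83)*(-103 - 57)) = 7*(-75*(-160)) = 7*12000 = 84000)
(y(8, -11) + R) - 49 = ((-9 - 11) + 84000) - 49 = (-20 + 84000) - 49 = 83980 - 49 = 83931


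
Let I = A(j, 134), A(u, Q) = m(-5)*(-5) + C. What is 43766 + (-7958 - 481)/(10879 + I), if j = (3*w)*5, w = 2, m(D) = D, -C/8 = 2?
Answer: 476515769/10888 ≈ 43765.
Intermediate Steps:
C = -16 (C = -8*2 = -16)
j = 30 (j = (3*2)*5 = 6*5 = 30)
A(u, Q) = 9 (A(u, Q) = -5*(-5) - 16 = 25 - 16 = 9)
I = 9
43766 + (-7958 - 481)/(10879 + I) = 43766 + (-7958 - 481)/(10879 + 9) = 43766 - 8439/10888 = 476515769/10888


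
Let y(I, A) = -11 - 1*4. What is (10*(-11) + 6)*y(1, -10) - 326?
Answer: 1234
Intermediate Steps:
y(I, A) = -15 (y(I, A) = -11 - 4 = -15)
(10*(-11) + 6)*y(1, -10) - 326 = (10*(-11) + 6)*(-15) - 326 = (-110 + 6)*(-15) - 326 = -104*(-15) - 326 = 1560 - 326 = 1234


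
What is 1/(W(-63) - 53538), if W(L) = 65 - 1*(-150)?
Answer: -1/53323 ≈ -1.8754e-5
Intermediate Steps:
W(L) = 215 (W(L) = 65 + 150 = 215)
1/(W(-63) - 53538) = 1/(215 - 53538) = 1/(-53323) = -1/53323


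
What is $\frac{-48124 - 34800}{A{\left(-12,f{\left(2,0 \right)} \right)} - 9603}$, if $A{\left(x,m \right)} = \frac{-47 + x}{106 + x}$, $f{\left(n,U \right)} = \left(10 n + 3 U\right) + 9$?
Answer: $\frac{7794856}{902741} \approx 8.6347$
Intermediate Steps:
$f{\left(n,U \right)} = 9 + 3 U + 10 n$ ($f{\left(n,U \right)} = \left(3 U + 10 n\right) + 9 = 9 + 3 U + 10 n$)
$A{\left(x,m \right)} = \frac{-47 + x}{106 + x}$
$\frac{-48124 - 34800}{A{\left(-12,f{\left(2,0 \right)} \right)} - 9603} = \frac{-48124 - 34800}{\frac{-47 - 12}{106 - 12} - 9603} = - \frac{82924}{\frac{1}{94} \left(-59\right) - 9603} = - \frac{82924}{- \frac{59}{94} - 9603} = - \frac{82924}{- \frac{902741}{94}} = \left(-82924\right) \left(- \frac{94}{902741}\right) = \frac{7794856}{902741}$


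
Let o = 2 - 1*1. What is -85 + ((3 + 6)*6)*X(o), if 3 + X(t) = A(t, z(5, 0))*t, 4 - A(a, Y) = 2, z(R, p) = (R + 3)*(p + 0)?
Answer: -139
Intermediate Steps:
z(R, p) = p*(3 + R) (z(R, p) = (3 + R)*p = p*(3 + R))
A(a, Y) = 2 (A(a, Y) = 4 - 1*2 = 4 - 2 = 2)
o = 1 (o = 2 - 1 = 1)
X(t) = -3 + 2*t
-85 + ((3 + 6)*6)*X(o) = -85 + ((3 + 6)*6)*(-3 + 2*1) = -85 + (9*6)*(-3 + 2) = -85 + 54*(-1) = -85 - 54 = -139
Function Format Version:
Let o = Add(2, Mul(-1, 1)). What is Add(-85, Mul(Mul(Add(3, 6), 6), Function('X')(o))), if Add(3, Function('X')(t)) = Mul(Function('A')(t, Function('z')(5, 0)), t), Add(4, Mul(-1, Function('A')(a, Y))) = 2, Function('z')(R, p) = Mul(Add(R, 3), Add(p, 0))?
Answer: -139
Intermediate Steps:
Function('z')(R, p) = Mul(p, Add(3, R)) (Function('z')(R, p) = Mul(Add(3, R), p) = Mul(p, Add(3, R)))
Function('A')(a, Y) = 2 (Function('A')(a, Y) = Add(4, Mul(-1, 2)) = Add(4, -2) = 2)
o = 1 (o = Add(2, -1) = 1)
Function('X')(t) = Add(-3, Mul(2, t))
Add(-85, Mul(Mul(Add(3, 6), 6), Function('X')(o))) = Add(-85, Mul(Mul(Add(3, 6), 6), Add(-3, Mul(2, 1)))) = Add(-85, Mul(Mul(9, 6), Add(-3, 2))) = Add(-85, Mul(54, -1)) = Add(-85, -54) = -139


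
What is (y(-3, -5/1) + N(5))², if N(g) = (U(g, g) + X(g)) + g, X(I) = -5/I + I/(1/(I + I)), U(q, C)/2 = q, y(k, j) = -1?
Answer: 3969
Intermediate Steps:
U(q, C) = 2*q
X(I) = -5/I + 2*I² (X(I) = -5/I + I/(1/(2*I)) = -5/I + I/((1/(2*I))) = -5/I + I*(2*I) = -5/I + 2*I²)
N(g) = 3*g + (-5 + 2*g³)/g (N(g) = (2*g + (-5 + 2*g³)/g) + g = 3*g + (-5 + 2*g³)/g)
(y(-3, -5/1) + N(5))² = (-1 + (-5/5 + 2*5² + 3*5))² = (-1 + (-5*⅕ + 2*25 + 15))² = (-1 + (-1 + 50 + 15))² = (-1 + 64)² = 63² = 3969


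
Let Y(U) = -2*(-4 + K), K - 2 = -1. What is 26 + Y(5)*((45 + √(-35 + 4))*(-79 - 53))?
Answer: -35614 - 792*I*√31 ≈ -35614.0 - 4409.7*I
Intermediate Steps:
K = 1 (K = 2 - 1 = 1)
Y(U) = 6 (Y(U) = -2*(-4 + 1) = -2*(-3) = 6)
26 + Y(5)*((45 + √(-35 + 4))*(-79 - 53)) = 26 + 6*((45 + √(-35 + 4))*(-79 - 53)) = 26 + 6*((45 + √(-31))*(-132)) = 26 + 6*((45 + I*√31)*(-132)) = 26 + 6*(-5940 - 132*I*√31) = 26 + (-35640 - 792*I*√31) = -35614 - 792*I*√31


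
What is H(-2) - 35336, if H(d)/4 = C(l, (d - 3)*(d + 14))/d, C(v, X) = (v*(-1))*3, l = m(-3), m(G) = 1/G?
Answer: -35338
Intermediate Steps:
m(G) = 1/G
l = -1/3 (l = 1/(-3) = -1/3 ≈ -0.33333)
C(v, X) = -3*v (C(v, X) = -v*3 = -3*v)
H(d) = 4/d (H(d) = 4*((-3*(-1/3))/d) = 4*(1/d) = 4/d)
H(-2) - 35336 = 4/(-2) - 35336 = 4*(-1/2) - 35336 = -2 - 35336 = -35338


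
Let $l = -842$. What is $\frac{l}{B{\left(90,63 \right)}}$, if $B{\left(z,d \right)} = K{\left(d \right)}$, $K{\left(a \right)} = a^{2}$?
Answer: $- \frac{842}{3969} \approx -0.21214$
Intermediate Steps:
$B{\left(z,d \right)} = d^{2}$
$\frac{l}{B{\left(90,63 \right)}} = - \frac{842}{63^{2}} = - \frac{842}{3969}$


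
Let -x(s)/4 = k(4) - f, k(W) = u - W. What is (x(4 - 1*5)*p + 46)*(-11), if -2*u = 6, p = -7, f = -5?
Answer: 110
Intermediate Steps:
u = -3 (u = -1/2*6 = -3)
k(W) = -3 - W
x(s) = 8 (x(s) = -4*((-3 - 1*4) - 1*(-5)) = -4*((-3 - 4) + 5) = -4*(-7 + 5) = -4*(-2) = 8)
(x(4 - 1*5)*p + 46)*(-11) = (8*(-7) + 46)*(-11) = (-56 + 46)*(-11) = -10*(-11) = 110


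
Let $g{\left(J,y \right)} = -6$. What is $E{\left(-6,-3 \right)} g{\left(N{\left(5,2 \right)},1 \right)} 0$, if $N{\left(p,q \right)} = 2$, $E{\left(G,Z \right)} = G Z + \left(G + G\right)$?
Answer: $0$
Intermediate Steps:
$E{\left(G,Z \right)} = 2 G + G Z$ ($E{\left(G,Z \right)} = G Z + 2 G = 2 G + G Z$)
$E{\left(-6,-3 \right)} g{\left(N{\left(5,2 \right)},1 \right)} 0 = - 6 \left(2 - 3\right) \left(-6\right) 0 = \left(-6\right) \left(-1\right) \left(-6\right) 0 = 6 \left(-6\right) 0 = \left(-36\right) 0 = 0$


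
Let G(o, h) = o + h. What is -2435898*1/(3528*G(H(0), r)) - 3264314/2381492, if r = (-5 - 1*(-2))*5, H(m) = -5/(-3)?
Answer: 235313261219/4667724320 ≈ 50.413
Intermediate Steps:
H(m) = 5/3 (H(m) = -5*(-1/3) = 5/3)
r = -15 (r = (-5 + 2)*5 = -3*5 = -15)
G(o, h) = h + o
-2435898*1/(3528*G(H(0), r)) - 3264314/2381492 = -2435898*1/(3528*(-15 + 5/3)) - 3264314/2381492 = -2435898/(-40/3*(-168)*(-21)) - 3264314*1/2381492 = -2435898/(2240*(-21)) - 1632157/1190746 = -2435898/(-47040) - 1632157/1190746 = -2435898*(-1/47040) - 1632157/1190746 = 405983/7840 - 1632157/1190746 = 235313261219/4667724320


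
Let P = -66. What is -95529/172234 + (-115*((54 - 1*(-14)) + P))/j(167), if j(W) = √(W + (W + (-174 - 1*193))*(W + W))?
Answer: -95529/172234 + 230*I*√66633/66633 ≈ -0.55465 + 0.89101*I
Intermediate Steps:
j(W) = √(W + 2*W*(-367 + W)) (j(W) = √(W + (W + (-174 - 193))*(2*W)) = √(W + (W - 367)*(2*W)) = √(W + (-367 + W)*(2*W)) = √(W + 2*W*(-367 + W)))
-95529/172234 + (-115*((54 - 1*(-14)) + P))/j(167) = -95529/172234 + (-115*((54 - 1*(-14)) - 66))/(√(167*(-733 + 2*167))) = -95529*1/172234 + (-115*((54 + 14) - 66))/(√(167*(-733 + 334))) = -95529/172234 + (-115*(68 - 66))/(√(167*(-399))) = -95529/172234 + (-115*2)/(√(-66633)) = -95529/172234 - 230*(-I*√66633/66633) = -95529/172234 - (-230)*I*√66633/66633 = -95529/172234 + 230*I*√66633/66633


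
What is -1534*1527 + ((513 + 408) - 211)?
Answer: -2341708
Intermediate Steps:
-1534*1527 + ((513 + 408) - 211) = -2342418 + (921 - 211) = -2342418 + 710 = -2341708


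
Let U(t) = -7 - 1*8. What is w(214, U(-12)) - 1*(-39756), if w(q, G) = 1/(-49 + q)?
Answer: 6559741/165 ≈ 39756.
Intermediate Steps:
U(t) = -15 (U(t) = -7 - 8 = -15)
w(214, U(-12)) - 1*(-39756) = 1/(-49 + 214) - 1*(-39756) = 1/165 + 39756 = 6559741/165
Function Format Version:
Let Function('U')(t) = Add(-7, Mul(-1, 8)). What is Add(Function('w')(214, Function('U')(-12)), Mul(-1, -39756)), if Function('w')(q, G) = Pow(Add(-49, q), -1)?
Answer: Rational(6559741, 165) ≈ 39756.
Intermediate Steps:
Function('U')(t) = -15 (Function('U')(t) = Add(-7, -8) = -15)
Add(Function('w')(214, Function('U')(-12)), Mul(-1, -39756)) = Add(Pow(Add(-49, 214), -1), Mul(-1, -39756)) = Add(Pow(165, -1), 39756) = Add(Rational(1, 165), 39756) = Rational(6559741, 165)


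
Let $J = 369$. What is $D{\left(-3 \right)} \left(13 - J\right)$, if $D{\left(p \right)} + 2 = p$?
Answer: $1780$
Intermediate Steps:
$D{\left(p \right)} = -2 + p$
$D{\left(-3 \right)} \left(13 - J\right) = \left(-2 - 3\right) \left(13 - 369\right) = - 5 \left(13 - 369\right) = \left(-5\right) \left(-356\right) = 1780$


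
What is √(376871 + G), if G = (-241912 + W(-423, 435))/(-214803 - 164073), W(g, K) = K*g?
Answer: √13524717904116447/189438 ≈ 613.90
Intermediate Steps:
G = 425917/378876 (G = (-241912 + 435*(-423))/(-214803 - 164073) = (-241912 - 184005)/(-378876) = -425917*(-1/378876) = 425917/378876 ≈ 1.1242)
√(376871 + G) = √(376871 + 425917/378876) = √(142787802913/378876) = √13524717904116447/189438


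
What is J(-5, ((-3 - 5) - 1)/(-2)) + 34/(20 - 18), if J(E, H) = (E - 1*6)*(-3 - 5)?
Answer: 105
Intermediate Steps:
J(E, H) = 48 - 8*E (J(E, H) = (E - 6)*(-8) = (-6 + E)*(-8) = 48 - 8*E)
J(-5, ((-3 - 5) - 1)/(-2)) + 34/(20 - 18) = (48 - 8*(-5)) + 34/(20 - 18) = (48 + 40) + 34/2 = 88 + (1/2)*34 = 88 + 17 = 105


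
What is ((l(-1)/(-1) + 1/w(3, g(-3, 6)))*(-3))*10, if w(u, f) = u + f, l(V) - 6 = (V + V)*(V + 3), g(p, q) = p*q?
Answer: 62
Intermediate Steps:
l(V) = 6 + 2*V*(3 + V) (l(V) = 6 + (V + V)*(V + 3) = 6 + (2*V)*(3 + V) = 6 + 2*V*(3 + V))
w(u, f) = f + u
((l(-1)/(-1) + 1/w(3, g(-3, 6)))*(-3))*10 = (((6 + 2*(-1)**2 + 6*(-1))/(-1) + 1/(-3*6 + 3))*(-3))*10 = (((6 + 2*1 - 6)*(-1) + 1/(-18 + 3))*(-3))*10 = (((6 + 2 - 6)*(-1) + 1/(-15))*(-3))*10 = ((2*(-1) + 1*(-1/15))*(-3))*10 = ((-2 - 1/15)*(-3))*10 = -31/15*(-3)*10 = (31/5)*10 = 62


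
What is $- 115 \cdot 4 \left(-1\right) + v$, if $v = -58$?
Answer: $402$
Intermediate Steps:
$- 115 \cdot 4 \left(-1\right) + v = - 115 \cdot 4 \left(-1\right) - 58 = \left(-115\right) \left(-4\right) - 58 = 460 - 58 = 402$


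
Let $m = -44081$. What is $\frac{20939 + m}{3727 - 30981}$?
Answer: $\frac{11571}{13627} \approx 0.84912$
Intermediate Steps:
$\frac{20939 + m}{3727 - 30981} = \frac{20939 - 44081}{3727 - 30981} = - \frac{23142}{-27254} = \left(-23142\right) \left(- \frac{1}{27254}\right) = \frac{11571}{13627}$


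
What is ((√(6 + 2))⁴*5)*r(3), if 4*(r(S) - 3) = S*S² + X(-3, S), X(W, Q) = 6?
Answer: 3600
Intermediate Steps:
r(S) = 9/2 + S³/4 (r(S) = 3 + (S*S² + 6)/4 = 3 + (S³ + 6)/4 = 3 + (6 + S³)/4 = 3 + (3/2 + S³/4) = 9/2 + S³/4)
((√(6 + 2))⁴*5)*r(3) = ((√(6 + 2))⁴*5)*(9/2 + (¼)*3³) = ((√8)⁴*5)*(9/2 + (¼)*27) = ((2*√2)⁴*5)*(9/2 + 27/4) = (64*5)*(45/4) = 320*(45/4) = 3600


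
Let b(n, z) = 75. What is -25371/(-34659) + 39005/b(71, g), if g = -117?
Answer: 30083936/57765 ≈ 520.80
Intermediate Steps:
-25371/(-34659) + 39005/b(71, g) = -25371/(-34659) + 39005/75 = -25371*(-1/34659) + 39005*(1/75) = 2819/3851 + 7801/15 = 30083936/57765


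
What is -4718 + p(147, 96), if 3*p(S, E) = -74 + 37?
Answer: -14191/3 ≈ -4730.3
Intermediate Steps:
p(S, E) = -37/3 (p(S, E) = (-74 + 37)/3 = (1/3)*(-37) = -37/3)
-4718 + p(147, 96) = -4718 - 37/3 = -14191/3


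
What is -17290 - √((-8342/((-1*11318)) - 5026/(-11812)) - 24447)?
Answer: -17290 - I*√27306824093249543830/33422054 ≈ -17290.0 - 156.35*I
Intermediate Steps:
-17290 - √((-8342/((-1*11318)) - 5026/(-11812)) - 24447) = -17290 - √((-8342/(-11318) - 5026*(-1/11812)) - 24447) = -17290 - √((-8342*(-1/11318) + 2513/5906) - 24447) = -17290 - √((4171/5659 + 2513/5906) - 24447) = -17290 - √(38854993/33422054 - 24447) = -17290 - √(-817030099145/33422054) = -17290 - I*√27306824093249543830/33422054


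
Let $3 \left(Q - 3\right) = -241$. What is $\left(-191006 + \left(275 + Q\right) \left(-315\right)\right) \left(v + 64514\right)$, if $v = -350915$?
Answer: $72537067671$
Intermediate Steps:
$Q = - \frac{232}{3}$ ($Q = 3 + \frac{1}{3} \left(-241\right) = 3 - \frac{241}{3} = - \frac{232}{3} \approx -77.333$)
$\left(-191006 + \left(275 + Q\right) \left(-315\right)\right) \left(v + 64514\right) = \left(-191006 + \left(275 - \frac{232}{3}\right) \left(-315\right)\right) \left(-350915 + 64514\right) = \left(-191006 + \frac{593}{3} \left(-315\right)\right) \left(-286401\right) = \left(-191006 - 62265\right) \left(-286401\right) = \left(-253271\right) \left(-286401\right) = 72537067671$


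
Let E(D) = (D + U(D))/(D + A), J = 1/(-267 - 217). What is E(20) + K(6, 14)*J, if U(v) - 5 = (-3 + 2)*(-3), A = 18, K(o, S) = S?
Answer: 3255/4598 ≈ 0.70792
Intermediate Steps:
J = -1/484 (J = 1/(-484) = -1/484 ≈ -0.0020661)
U(v) = 8 (U(v) = 5 + (-3 + 2)*(-3) = 5 - 1*(-3) = 5 + 3 = 8)
E(D) = (8 + D)/(18 + D) (E(D) = (D + 8)/(D + 18) = (8 + D)/(18 + D))
E(20) + K(6, 14)*J = (8 + 20)/(18 + 20) + 14*(-1/484) = 28/38 - 7/242 = (1/38)*28 - 7/242 = 14/19 - 7/242 = 3255/4598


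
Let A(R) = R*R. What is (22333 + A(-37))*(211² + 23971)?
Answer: 1623397384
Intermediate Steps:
A(R) = R²
(22333 + A(-37))*(211² + 23971) = (22333 + (-37)²)*(211² + 23971) = (22333 + 1369)*(44521 + 23971) = 23702*68492 = 1623397384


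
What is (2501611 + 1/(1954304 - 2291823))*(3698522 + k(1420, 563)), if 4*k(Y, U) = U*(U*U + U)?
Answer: 40858644590766937308/337519 ≈ 1.2106e+14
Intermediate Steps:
k(Y, U) = U*(U + U**2)/4 (k(Y, U) = (U*(U*U + U))/4 = (U*(U**2 + U))/4 = (U*(U + U**2))/4 = U*(U + U**2)/4)
(2501611 + 1/(1954304 - 2291823))*(3698522 + k(1420, 563)) = (2501611 + 1/(1954304 - 2291823))*(3698522 + (1/4)*563**2*(1 + 563)) = (2501611 + 1/(-337519))*(3698522 + (1/4)*316969*564) = (2501611 - 1/337519)*(3698522 + 44692629) = (844341243108/337519)*48391151 = 40858644590766937308/337519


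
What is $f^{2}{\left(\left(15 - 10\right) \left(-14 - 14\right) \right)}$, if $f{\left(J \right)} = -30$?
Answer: $900$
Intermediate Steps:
$f^{2}{\left(\left(15 - 10\right) \left(-14 - 14\right) \right)} = \left(-30\right)^{2} = 900$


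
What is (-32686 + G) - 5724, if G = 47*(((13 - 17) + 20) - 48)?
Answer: -39914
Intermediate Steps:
G = -1504 (G = 47*((-4 + 20) - 48) = 47*(16 - 48) = 47*(-32) = -1504)
(-32686 + G) - 5724 = (-32686 - 1504) - 5724 = -34190 - 5724 = -39914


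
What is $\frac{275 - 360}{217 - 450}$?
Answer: $\frac{85}{233} \approx 0.36481$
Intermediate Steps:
$\frac{275 - 360}{217 - 450} = - \frac{85}{-233} = \left(-85\right) \left(- \frac{1}{233}\right) = \frac{85}{233}$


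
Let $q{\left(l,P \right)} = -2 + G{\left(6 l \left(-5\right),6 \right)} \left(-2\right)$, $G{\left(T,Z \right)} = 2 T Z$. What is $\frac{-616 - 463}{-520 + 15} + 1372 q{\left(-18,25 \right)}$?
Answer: $- \frac{8980850241}{505} \approx -1.7784 \cdot 10^{7}$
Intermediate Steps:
$G{\left(T,Z \right)} = 2 T Z$
$q{\left(l,P \right)} = -2 + 720 l$ ($q{\left(l,P \right)} = -2 + 2 \cdot 6 l \left(-5\right) 6 \left(-2\right) = -2 + 2 \left(- 30 l\right) 6 \left(-2\right) = -2 + - 360 l \left(-2\right) = -2 + 720 l$)
$\frac{-616 - 463}{-520 + 15} + 1372 q{\left(-18,25 \right)} = \frac{-616 - 463}{-520 + 15} + 1372 \left(-2 + 720 \left(-18\right)\right) = - \frac{1079}{-505} + 1372 \left(-2 - 12960\right) = \left(-1079\right) \left(- \frac{1}{505}\right) + 1372 \left(-12962\right) = \frac{1079}{505} - 17783864 = - \frac{8980850241}{505}$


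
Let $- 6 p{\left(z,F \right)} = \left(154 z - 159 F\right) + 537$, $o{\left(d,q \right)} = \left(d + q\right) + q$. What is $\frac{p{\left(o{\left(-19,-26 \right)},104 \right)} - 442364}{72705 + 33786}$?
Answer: $- \frac{238841}{58086} \approx -4.1119$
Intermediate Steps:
$o{\left(d,q \right)} = d + 2 q$
$p{\left(z,F \right)} = - \frac{179}{2} - \frac{77 z}{3} + \frac{53 F}{2}$ ($p{\left(z,F \right)} = - \frac{\left(154 z - 159 F\right) + 537}{6} = - \frac{\left(- 159 F + 154 z\right) + 537}{6} = - \frac{537 - 159 F + 154 z}{6} = - \frac{179}{2} - \frac{77 z}{3} + \frac{53 F}{2}$)
$\frac{p{\left(o{\left(-19,-26 \right)},104 \right)} - 442364}{72705 + 33786} = \frac{\left(- \frac{179}{2} - \frac{77 \left(-19 + 2 \left(-26\right)\right)}{3} + \frac{53}{2} \cdot 104\right) - 442364}{72705 + 33786} = \frac{\left(- \frac{179}{2} - \frac{77 \left(-19 - 52\right)}{3} + 2756\right) - 442364}{106491} = \left(\left(- \frac{179}{2} - - \frac{5467}{3} + 2756\right) - 442364\right) \frac{1}{106491} = \left(\left(- \frac{179}{2} + \frac{5467}{3} + 2756\right) - 442364\right) \frac{1}{106491} = \left(\frac{26933}{6} - 442364\right) \frac{1}{106491} = \left(- \frac{2627251}{6}\right) \frac{1}{106491} = - \frac{238841}{58086}$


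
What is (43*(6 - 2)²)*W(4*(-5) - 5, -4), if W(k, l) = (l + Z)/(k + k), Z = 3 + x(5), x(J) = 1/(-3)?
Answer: 1376/75 ≈ 18.347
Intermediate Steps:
x(J) = -⅓
Z = 8/3 (Z = 3 - ⅓ = 8/3 ≈ 2.6667)
W(k, l) = (8/3 + l)/(2*k) (W(k, l) = (l + 8/3)/(k + k) = (8/3 + l)/((2*k)) = (8/3 + l)*(1/(2*k)) = (8/3 + l)/(2*k))
(43*(6 - 2)²)*W(4*(-5) - 5, -4) = (43*(6 - 2)²)*((8 + 3*(-4))/(6*(4*(-5) - 5))) = (43*4²)*((8 - 12)/(6*(-20 - 5))) = (43*16)*((⅙)*(-4)/(-25)) = 688*((⅙)*(-1/25)*(-4)) = 688*(2/75) = 1376/75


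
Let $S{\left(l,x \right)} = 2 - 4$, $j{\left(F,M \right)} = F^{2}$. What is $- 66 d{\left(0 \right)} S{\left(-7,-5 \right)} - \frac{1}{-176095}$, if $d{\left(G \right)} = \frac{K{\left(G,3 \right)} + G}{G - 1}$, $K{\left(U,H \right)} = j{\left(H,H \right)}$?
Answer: $- \frac{209200859}{176095} \approx -1188.0$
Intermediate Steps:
$S{\left(l,x \right)} = -2$
$K{\left(U,H \right)} = H^{2}$
$d{\left(G \right)} = \frac{9 + G}{-1 + G}$ ($d{\left(G \right)} = \frac{3^{2} + G}{G - 1} = \frac{9 + G}{-1 + G}$)
$- 66 d{\left(0 \right)} S{\left(-7,-5 \right)} - \frac{1}{-176095} = - 66 \frac{9 + 0}{-1 + 0} \left(-2\right) - \frac{1}{-176095} = - 66 \frac{1}{-1} \cdot 9 \left(-2\right) - - \frac{1}{176095} = - 66 \left(\left(-1\right) 9\right) \left(-2\right) + \frac{1}{176095} = \left(-66\right) \left(-9\right) \left(-2\right) + \frac{1}{176095} = 594 \left(-2\right) + \frac{1}{176095} = -1188 + \frac{1}{176095} = - \frac{209200859}{176095}$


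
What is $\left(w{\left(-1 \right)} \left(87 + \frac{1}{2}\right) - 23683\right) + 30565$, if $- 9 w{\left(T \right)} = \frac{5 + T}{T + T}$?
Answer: $\frac{62113}{9} \approx 6901.4$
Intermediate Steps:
$w{\left(T \right)} = - \frac{5 + T}{18 T}$ ($w{\left(T \right)} = - \frac{\left(5 + T\right) \frac{1}{T + T}}{9} = - \frac{\left(5 + T\right) \frac{1}{2 T}}{9} = - \frac{\frac{1}{2} \frac{1}{T} \left(5 + T\right)}{9} = - \frac{5 + T}{18 T}$)
$\left(w{\left(-1 \right)} \left(87 + \frac{1}{2}\right) - 23683\right) + 30565 = \left(\frac{-5 - -1}{18 \left(-1\right)} \left(87 + \frac{1}{2}\right) - 23683\right) + 30565 = \left(\frac{1}{18} \left(-1\right) \left(-5 + 1\right) \left(87 + \frac{1}{2}\right) - 23683\right) + 30565 = \left(\frac{1}{18} \left(-1\right) \left(-4\right) \frac{175}{2} - 23683\right) + 30565 = \left(\frac{2}{9} \cdot \frac{175}{2} - 23683\right) + 30565 = \left(\frac{175}{9} - 23683\right) + 30565 = - \frac{212972}{9} + 30565 = \frac{62113}{9}$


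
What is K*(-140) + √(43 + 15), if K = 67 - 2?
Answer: -9100 + √58 ≈ -9092.4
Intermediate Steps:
K = 65
K*(-140) + √(43 + 15) = 65*(-140) + √(43 + 15) = -9100 + √58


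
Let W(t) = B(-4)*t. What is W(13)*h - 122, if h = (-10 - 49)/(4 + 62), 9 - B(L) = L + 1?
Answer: -2876/11 ≈ -261.45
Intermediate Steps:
B(L) = 8 - L (B(L) = 9 - (L + 1) = 9 - (1 + L) = 9 + (-1 - L) = 8 - L)
h = -59/66 ≈ -0.89394
W(t) = 12*t (W(t) = (8 - 1*(-4))*t = (8 + 4)*t = 12*t)
W(13)*h - 122 = (12*13)*(-59/66) - 122 = 156*(-59/66) - 122 = -1534/11 - 122 = -2876/11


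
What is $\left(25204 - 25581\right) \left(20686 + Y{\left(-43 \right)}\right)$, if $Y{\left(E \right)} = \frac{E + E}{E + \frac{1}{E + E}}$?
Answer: $- \frac{28849891070}{3699} \approx -7.7994 \cdot 10^{6}$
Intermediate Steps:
$Y{\left(E \right)} = \frac{2 E}{E + \frac{1}{2 E}}$
$\left(25204 - 25581\right) \left(20686 + Y{\left(-43 \right)}\right) = \left(25204 - 25581\right) \left(20686 + \frac{4 \left(-43\right)^{2}}{1 + 2 \left(-43\right)^{2}}\right) = - 377 \left(20686 + 4 \cdot 1849 \frac{1}{1 + 2 \cdot 1849}\right) = - 377 \left(20686 + 4 \cdot 1849 \frac{1}{1 + 3698}\right) = - 377 \left(20686 + 4 \cdot 1849 \cdot \frac{1}{3699}\right) = - 377 \left(20686 + \frac{7396}{3699}\right) = \left(-377\right) \frac{76524910}{3699} = - \frac{28849891070}{3699}$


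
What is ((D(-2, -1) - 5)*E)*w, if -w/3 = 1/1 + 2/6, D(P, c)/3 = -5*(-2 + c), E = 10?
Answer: -1600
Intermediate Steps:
D(P, c) = 30 - 15*c (D(P, c) = 3*(-5*(-2 + c)) = 3*(10 - 5*c) = 30 - 15*c)
w = -4 (w = -3*(1/1 + 2/6) = -3*(1*1 + 2*(⅙)) = -3*(1 + ⅓) = -3*4/3 = -4)
((D(-2, -1) - 5)*E)*w = (((30 - 15*(-1)) - 5)*10)*(-4) = (((30 + 15) - 5)*10)*(-4) = ((45 - 5)*10)*(-4) = (40*10)*(-4) = 400*(-4) = -1600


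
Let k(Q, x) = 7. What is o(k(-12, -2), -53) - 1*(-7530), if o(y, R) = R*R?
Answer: 10339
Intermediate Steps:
o(y, R) = R²
o(k(-12, -2), -53) - 1*(-7530) = (-53)² - 1*(-7530) = 2809 + 7530 = 10339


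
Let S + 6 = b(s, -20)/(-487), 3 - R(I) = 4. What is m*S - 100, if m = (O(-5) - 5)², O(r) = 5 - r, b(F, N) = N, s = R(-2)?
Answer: -121250/487 ≈ -248.97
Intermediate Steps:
R(I) = -1 (R(I) = 3 - 1*4 = 3 - 4 = -1)
s = -1
m = 25 (m = ((5 - 1*(-5)) - 5)² = ((5 + 5) - 5)² = (10 - 5)² = 5² = 25)
S = -2902/487 (S = -6 - 20/(-487) = -6 - 20*(-1/487) = -6 + 20/487 = -2902/487 ≈ -5.9589)
m*S - 100 = 25*(-2902/487) - 100 = -72550/487 - 100 = -121250/487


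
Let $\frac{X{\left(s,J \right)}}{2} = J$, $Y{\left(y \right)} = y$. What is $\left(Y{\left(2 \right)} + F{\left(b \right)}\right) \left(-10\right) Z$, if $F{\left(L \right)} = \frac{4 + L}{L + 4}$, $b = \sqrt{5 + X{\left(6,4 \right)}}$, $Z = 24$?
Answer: $-720$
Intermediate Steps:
$X{\left(s,J \right)} = 2 J$
$b = \sqrt{13}$ ($b = \sqrt{5 + 2 \cdot 4} = \sqrt{5 + 8} = \sqrt{13} \approx 3.6056$)
$F{\left(L \right)} = 1$ ($F{\left(L \right)} = \frac{4 + L}{4 + L} = 1$)
$\left(Y{\left(2 \right)} + F{\left(b \right)}\right) \left(-10\right) Z = \left(2 + 1\right) \left(-10\right) 24 = 3 \left(-10\right) 24 = \left(-30\right) 24 = -720$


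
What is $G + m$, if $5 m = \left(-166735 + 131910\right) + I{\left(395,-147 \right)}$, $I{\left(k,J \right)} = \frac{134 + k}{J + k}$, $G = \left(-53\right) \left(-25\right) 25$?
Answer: $\frac{32438929}{1240} \approx 26160.0$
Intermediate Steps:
$G = 33125$ ($G = 1325 \cdot 25 = 33125$)
$I{\left(k,J \right)} = \frac{134 + k}{J + k}$
$m = - \frac{8636071}{1240}$ ($m = \frac{\left(-166735 + 131910\right) + \frac{134 + 395}{-147 + 395}}{5} = \frac{-34825 + \frac{1}{248} \cdot 529}{5} = \frac{-34825 + \frac{529}{248}}{5} = \frac{1}{5} \left(- \frac{8636071}{248}\right) = - \frac{8636071}{1240} \approx -6964.6$)
$G + m = 33125 - \frac{8636071}{1240} = \frac{32438929}{1240}$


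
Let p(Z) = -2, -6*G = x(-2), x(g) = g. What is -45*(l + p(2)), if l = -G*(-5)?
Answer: 15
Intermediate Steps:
G = 1/3 (G = -1/6*(-2) = 1/3 ≈ 0.33333)
l = 5/3 (l = -1*1/3*(-5) = -1/3*(-5) = 5/3 ≈ 1.6667)
-45*(l + p(2)) = -45*(5/3 - 2) = -45*(-1)/3 = -1*(-15) = 15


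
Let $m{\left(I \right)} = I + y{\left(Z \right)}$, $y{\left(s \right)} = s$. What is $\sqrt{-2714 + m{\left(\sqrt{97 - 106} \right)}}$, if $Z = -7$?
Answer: $\sqrt{-2721 + 3 i} \approx 0.0288 + 52.163 i$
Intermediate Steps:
$m{\left(I \right)} = -7 + I$ ($m{\left(I \right)} = I - 7 = -7 + I$)
$\sqrt{-2714 + m{\left(\sqrt{97 - 106} \right)}} = \sqrt{-2714 - \left(7 - \sqrt{97 - 106}\right)} = \sqrt{-2714 - \left(7 - \sqrt{-9}\right)} = \sqrt{-2714 - \left(7 - 3 i\right)} = \sqrt{-2721 + 3 i}$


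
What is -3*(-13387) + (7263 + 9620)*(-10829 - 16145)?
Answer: -455361881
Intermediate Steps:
-3*(-13387) + (7263 + 9620)*(-10829 - 16145) = 40161 + 16883*(-26974) = 40161 - 455402042 = -455361881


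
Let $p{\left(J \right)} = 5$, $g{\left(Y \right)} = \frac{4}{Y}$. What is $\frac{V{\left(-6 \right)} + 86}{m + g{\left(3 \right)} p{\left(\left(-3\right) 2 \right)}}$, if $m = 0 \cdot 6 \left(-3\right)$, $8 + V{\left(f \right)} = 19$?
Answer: $\frac{291}{20} \approx 14.55$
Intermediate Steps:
$V{\left(f \right)} = 11$ ($V{\left(f \right)} = -8 + 19 = 11$)
$m = 0$ ($m = 0 \left(-3\right) = 0$)
$\frac{V{\left(-6 \right)} + 86}{m + g{\left(3 \right)} p{\left(\left(-3\right) 2 \right)}} = \frac{11 + 86}{0 + \frac{4}{3} \cdot 5} = \frac{97}{0 + 4 \cdot \frac{1}{3} \cdot 5} = \frac{97}{0 + \frac{4}{3} \cdot 5} = \frac{97}{0 + \frac{20}{3}} = \frac{97}{\frac{20}{3}} = 97 \cdot \frac{3}{20} = \frac{291}{20}$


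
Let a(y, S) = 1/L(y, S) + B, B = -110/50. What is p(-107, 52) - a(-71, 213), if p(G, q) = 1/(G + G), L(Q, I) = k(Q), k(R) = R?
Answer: 167849/75970 ≈ 2.2094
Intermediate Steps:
L(Q, I) = Q
p(G, q) = 1/(2*G)
B = -11/5 (B = -110*1/50 = -11/5 ≈ -2.2000)
a(y, S) = -11/5 + 1/y (a(y, S) = 1/y - 11/5 = -11/5 + 1/y)
p(-107, 52) - a(-71, 213) = (½)/(-107) - (-11/5 + 1/(-71)) = (½)*(-1/107) - (-11/5 - 1/71) = -1/214 - 1*(-786/355) = -1/214 + 786/355 = 167849/75970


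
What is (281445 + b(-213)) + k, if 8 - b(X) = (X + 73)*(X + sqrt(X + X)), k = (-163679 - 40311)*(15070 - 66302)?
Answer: 10451067313 + 140*I*sqrt(426) ≈ 1.0451e+10 + 2889.6*I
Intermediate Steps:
k = 10450815680 (k = -203990*(-51232) = 10450815680)
b(X) = 8 - (73 + X)*(X + sqrt(2)*sqrt(X)) (b(X) = 8 - (X + 73)*(X + sqrt(X + X)) = 8 - (73 + X)*(X + sqrt(2*X)) = 8 - (73 + X)*(X + sqrt(2)*sqrt(X)))
(281445 + b(-213)) + k = (281445 + (8 - 1*(-213)**2 - 73*(-213) - sqrt(2)*(-213)**(3/2) - 73*sqrt(2)*sqrt(-213))) + 10450815680 = (281445 + (8 - 1*45369 + 15549 - sqrt(2)*(-213*I*sqrt(213)) - 73*sqrt(2)*I*sqrt(213))) + 10450815680 = (281445 + (8 - 45369 + 15549 + 213*I*sqrt(426) - 73*I*sqrt(426))) + 10450815680 = (281445 + (-29812 + 140*I*sqrt(426))) + 10450815680 = (251633 + 140*I*sqrt(426)) + 10450815680 = 10451067313 + 140*I*sqrt(426)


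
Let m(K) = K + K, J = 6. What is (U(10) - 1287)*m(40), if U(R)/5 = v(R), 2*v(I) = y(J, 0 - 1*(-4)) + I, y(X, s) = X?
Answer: -99760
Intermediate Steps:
m(K) = 2*K
v(I) = 3 + I/2 (v(I) = (6 + I)/2 = 3 + I/2)
U(R) = 15 + 5*R/2 (U(R) = 5*(3 + R/2) = 15 + 5*R/2)
(U(10) - 1287)*m(40) = ((15 + (5/2)*10) - 1287)*(2*40) = ((15 + 25) - 1287)*80 = (40 - 1287)*80 = -1247*80 = -99760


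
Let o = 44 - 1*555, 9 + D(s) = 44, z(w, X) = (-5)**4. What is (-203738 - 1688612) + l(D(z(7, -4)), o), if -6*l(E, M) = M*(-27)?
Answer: -3789299/2 ≈ -1.8947e+6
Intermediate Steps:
z(w, X) = 625
D(s) = 35 (D(s) = -9 + 44 = 35)
o = -511 (o = 44 - 555 = -511)
l(E, M) = 9*M/2 (l(E, M) = -M*(-27)/6 = -(-9)*M/2 = 9*M/2)
(-203738 - 1688612) + l(D(z(7, -4)), o) = (-203738 - 1688612) + (9/2)*(-511) = -1892350 - 4599/2 = -3789299/2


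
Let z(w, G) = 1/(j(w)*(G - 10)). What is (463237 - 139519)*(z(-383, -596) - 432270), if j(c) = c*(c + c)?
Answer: -4146396813008929033/29631178 ≈ -1.3993e+11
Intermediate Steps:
j(c) = 2*c**2 (j(c) = c*(2*c) = 2*c**2)
z(w, G) = 1/(2*w**2*(-10 + G)) (z(w, G) = 1/((2*w**2)*(G - 10)) = 1/((2*w**2)*(-10 + G)) = 1/(2*w**2*(-10 + G)))
(463237 - 139519)*(z(-383, -596) - 432270) = (463237 - 139519)*((1/2)/((-383)**2*(-10 - 596)) - 432270) = 323718*((1/2)*(1/146689)/(-606) - 432270) = 323718*((1/2)*(1/146689)*(-1/606) - 432270) = 323718*(-1/177787068 - 432270) = 323718*(-76852015884361/177787068) = -4146396813008929033/29631178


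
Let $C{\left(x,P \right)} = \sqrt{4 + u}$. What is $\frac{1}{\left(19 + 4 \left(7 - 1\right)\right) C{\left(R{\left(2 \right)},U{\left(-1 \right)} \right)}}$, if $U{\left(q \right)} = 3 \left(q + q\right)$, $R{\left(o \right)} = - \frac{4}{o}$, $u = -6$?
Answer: $- \frac{i \sqrt{2}}{86} \approx - 0.016444 i$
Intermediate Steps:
$U{\left(q \right)} = 6 q$ ($U{\left(q \right)} = 3 \cdot 2 q = 6 q$)
$C{\left(x,P \right)} = i \sqrt{2}$ ($C{\left(x,P \right)} = \sqrt{4 - 6} = \sqrt{-2} = i \sqrt{2}$)
$\frac{1}{\left(19 + 4 \left(7 - 1\right)\right) C{\left(R{\left(2 \right)},U{\left(-1 \right)} \right)}} = \frac{1}{\left(19 + 4 \left(7 - 1\right)\right) i \sqrt{2}} = \frac{1}{\left(19 + 4 \cdot 6\right) i \sqrt{2}} = \frac{1}{\left(19 + 24\right) i \sqrt{2}} = \frac{1}{43 i \sqrt{2}} = - \frac{i \sqrt{2}}{86}$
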